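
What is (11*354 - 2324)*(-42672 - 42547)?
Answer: -133793830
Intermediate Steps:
(11*354 - 2324)*(-42672 - 42547) = (3894 - 2324)*(-85219) = 1570*(-85219) = -133793830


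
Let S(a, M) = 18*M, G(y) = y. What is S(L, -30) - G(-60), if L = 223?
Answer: -480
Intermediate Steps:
S(L, -30) - G(-60) = 18*(-30) - 1*(-60) = -540 + 60 = -480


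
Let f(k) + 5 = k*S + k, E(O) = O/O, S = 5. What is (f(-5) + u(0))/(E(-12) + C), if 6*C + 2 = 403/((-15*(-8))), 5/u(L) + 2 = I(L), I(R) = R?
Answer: -27000/883 ≈ -30.578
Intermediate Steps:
u(L) = 5/(-2 + L)
E(O) = 1
f(k) = -5 + 6*k (f(k) = -5 + (k*5 + k) = -5 + (5*k + k) = -5 + 6*k)
C = 163/720 (C = -1/3 + (403/((-15*(-8))))/6 = -1/3 + (403/120)/6 = -1/3 + (403*(1/120))/6 = -1/3 + (1/6)*(403/120) = -1/3 + 403/720 = 163/720 ≈ 0.22639)
(f(-5) + u(0))/(E(-12) + C) = ((-5 + 6*(-5)) + 5/(-2 + 0))/(1 + 163/720) = ((-5 - 30) + 5/(-2))/(883/720) = (-35 + 5*(-1/2))*(720/883) = (-35 - 5/2)*(720/883) = -75/2*720/883 = -27000/883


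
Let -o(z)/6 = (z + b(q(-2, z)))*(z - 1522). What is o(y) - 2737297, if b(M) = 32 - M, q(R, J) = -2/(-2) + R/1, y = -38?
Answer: -2784097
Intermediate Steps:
q(R, J) = 1 + R (q(R, J) = -2*(-½) + R*1 = 1 + R)
o(z) = -6*(-1522 + z)*(33 + z) (o(z) = -6*(z + (32 - (1 - 2)))*(z - 1522) = -6*(z + (32 - 1*(-1)))*(-1522 + z) = -6*(z + (32 + 1))*(-1522 + z) = -6*(z + 33)*(-1522 + z) = -6*(33 + z)*(-1522 + z) = -6*(-1522 + z)*(33 + z))
o(y) - 2737297 = (301356 - 6*(-38)² + 8934*(-38)) - 2737297 = (301356 - 6*1444 - 339492) - 2737297 = (301356 - 8664 - 339492) - 2737297 = -46800 - 2737297 = -2784097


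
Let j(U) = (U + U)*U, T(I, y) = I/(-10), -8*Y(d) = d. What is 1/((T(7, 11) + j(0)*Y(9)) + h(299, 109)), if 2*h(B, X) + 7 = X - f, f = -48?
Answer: 10/743 ≈ 0.013459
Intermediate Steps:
Y(d) = -d/8
h(B, X) = 41/2 + X/2 (h(B, X) = -7/2 + (X - 1*(-48))/2 = -7/2 + (X + 48)/2 = -7/2 + (48 + X)/2 = -7/2 + (24 + X/2) = 41/2 + X/2)
T(I, y) = -I/10 (T(I, y) = I*(-⅒) = -I/10)
j(U) = 2*U² (j(U) = (2*U)*U = 2*U²)
1/((T(7, 11) + j(0)*Y(9)) + h(299, 109)) = 1/((-⅒*7 + (2*0²)*(-⅛*9)) + (41/2 + (½)*109)) = 1/((-7/10 + (2*0)*(-9/8)) + (41/2 + 109/2)) = 1/((-7/10 + 0*(-9/8)) + 75) = 1/((-7/10 + 0) + 75) = 1/(-7/10 + 75) = 1/(743/10) = 10/743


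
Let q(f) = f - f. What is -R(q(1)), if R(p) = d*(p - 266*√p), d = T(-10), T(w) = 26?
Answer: 0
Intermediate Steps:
d = 26
q(f) = 0
R(p) = -6916*√p + 26*p (R(p) = 26*(p - 266*√p) = -6916*√p + 26*p)
-R(q(1)) = -(-6916*√0 + 26*0) = -(-6916*0 + 0) = -(0 + 0) = -1*0 = 0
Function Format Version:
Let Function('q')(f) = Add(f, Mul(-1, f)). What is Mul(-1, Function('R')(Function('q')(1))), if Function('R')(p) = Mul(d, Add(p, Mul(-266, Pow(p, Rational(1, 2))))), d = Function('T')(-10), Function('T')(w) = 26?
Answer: 0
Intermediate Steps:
d = 26
Function('q')(f) = 0
Function('R')(p) = Add(Mul(-6916, Pow(p, Rational(1, 2))), Mul(26, p)) (Function('R')(p) = Mul(26, Add(p, Mul(-266, Pow(p, Rational(1, 2))))) = Add(Mul(-6916, Pow(p, Rational(1, 2))), Mul(26, p)))
Mul(-1, Function('R')(Function('q')(1))) = Mul(-1, Add(Mul(-6916, Pow(0, Rational(1, 2))), Mul(26, 0))) = Mul(-1, Add(Mul(-6916, 0), 0)) = Mul(-1, Add(0, 0)) = Mul(-1, 0) = 0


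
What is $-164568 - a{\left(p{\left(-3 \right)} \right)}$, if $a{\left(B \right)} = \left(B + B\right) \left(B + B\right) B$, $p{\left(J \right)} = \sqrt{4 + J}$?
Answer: $-164572$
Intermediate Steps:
$a{\left(B \right)} = 4 B^{3}$ ($a{\left(B \right)} = 2 B 2 B B = 4 B^{2} B = 4 B^{3}$)
$-164568 - a{\left(p{\left(-3 \right)} \right)} = -164568 - 4 \left(\sqrt{4 - 3}\right)^{3} = -164568 - 4 \left(\sqrt{1}\right)^{3} = -164568 - 4 \cdot 1^{3} = -164568 - 4 \cdot 1 = -164568 - 4 = -164572$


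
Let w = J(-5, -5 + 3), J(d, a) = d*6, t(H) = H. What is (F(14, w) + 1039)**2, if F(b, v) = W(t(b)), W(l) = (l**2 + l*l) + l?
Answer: 2088025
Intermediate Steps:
J(d, a) = 6*d
w = -30 (w = 6*(-5) = -30)
W(l) = l + 2*l**2 (W(l) = (l**2 + l**2) + l = 2*l**2 + l = l + 2*l**2)
F(b, v) = b*(1 + 2*b)
(F(14, w) + 1039)**2 = (14*(1 + 2*14) + 1039)**2 = (14*(1 + 28) + 1039)**2 = (14*29 + 1039)**2 = (406 + 1039)**2 = 1445**2 = 2088025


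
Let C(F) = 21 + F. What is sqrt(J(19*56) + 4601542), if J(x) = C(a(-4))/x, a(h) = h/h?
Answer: sqrt(325586707215)/266 ≈ 2145.1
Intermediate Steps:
a(h) = 1
J(x) = 22/x (J(x) = (21 + 1)/x = 22/x)
sqrt(J(19*56) + 4601542) = sqrt(22/((19*56)) + 4601542) = sqrt(22/1064 + 4601542) = sqrt(22*(1/1064) + 4601542) = sqrt(11/532 + 4601542) = sqrt(2448020355/532) = sqrt(325586707215)/266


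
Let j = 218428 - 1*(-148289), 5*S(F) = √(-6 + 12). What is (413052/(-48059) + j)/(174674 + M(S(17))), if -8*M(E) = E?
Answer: 2462713250023339200/1173062760494483023 + 352472785020*√6/1173062760494483023 ≈ 2.0994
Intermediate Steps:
S(F) = √6/5 (S(F) = √(-6 + 12)/5 = √6/5)
M(E) = -E/8
j = 366717 (j = 218428 + 148289 = 366717)
(413052/(-48059) + j)/(174674 + M(S(17))) = (413052/(-48059) + 366717)/(174674 - √6/40) = (413052*(-1/48059) + 366717)/(174674 - √6/40) = (-413052/48059 + 366717)/(174674 - √6/40) = 17623639251/(48059*(174674 - √6/40))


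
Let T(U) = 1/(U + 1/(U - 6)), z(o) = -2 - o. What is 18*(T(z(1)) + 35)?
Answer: 8739/14 ≈ 624.21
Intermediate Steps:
T(U) = 1/(U + 1/(-6 + U))
18*(T(z(1)) + 35) = 18*((-6 + (-2 - 1*1))/(1 + (-2 - 1*1)**2 - 6*(-2 - 1*1)) + 35) = 18*((-6 + (-2 - 1))/(1 + (-2 - 1)**2 - 6*(-2 - 1)) + 35) = 18*((-6 - 3)/(1 + (-3)**2 - 6*(-3)) + 35) = 18*(-9/(1 + 9 + 18) + 35) = 18*(-9/28 + 35) = 18*(971/28) = 8739/14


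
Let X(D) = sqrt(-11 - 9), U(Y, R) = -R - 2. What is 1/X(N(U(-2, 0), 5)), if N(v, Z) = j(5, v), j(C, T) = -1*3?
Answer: -I*sqrt(5)/10 ≈ -0.22361*I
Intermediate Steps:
U(Y, R) = -2 - R
j(C, T) = -3
N(v, Z) = -3
X(D) = 2*I*sqrt(5) (X(D) = sqrt(-20) = 2*I*sqrt(5))
1/X(N(U(-2, 0), 5)) = 1/(2*I*sqrt(5)) = -I*sqrt(5)/10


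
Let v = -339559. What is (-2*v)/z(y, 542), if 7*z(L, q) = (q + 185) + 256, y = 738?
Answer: 4753826/983 ≈ 4836.0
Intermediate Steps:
z(L, q) = 63 + q/7 (z(L, q) = ((q + 185) + 256)/7 = ((185 + q) + 256)/7 = (441 + q)/7 = 63 + q/7)
(-2*v)/z(y, 542) = (-2*(-339559))/(63 + (⅐)*542) = 679118/(63 + 542/7) = 679118/(983/7) = 679118*(7/983) = 4753826/983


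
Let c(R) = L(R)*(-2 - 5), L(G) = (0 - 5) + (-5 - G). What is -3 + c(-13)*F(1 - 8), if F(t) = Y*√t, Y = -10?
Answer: -3 + 210*I*√7 ≈ -3.0 + 555.61*I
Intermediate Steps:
L(G) = -10 - G (L(G) = -5 + (-5 - G) = -10 - G)
F(t) = -10*√t
c(R) = 70 + 7*R (c(R) = (-10 - R)*(-2 - 5) = (-10 - R)*(-7) = 70 + 7*R)
-3 + c(-13)*F(1 - 8) = -3 + (70 + 7*(-13))*(-10*√(1 - 8)) = -3 + (70 - 91)*(-10*I*√7) = -3 - (-210)*I*√7 = -3 + 210*I*√7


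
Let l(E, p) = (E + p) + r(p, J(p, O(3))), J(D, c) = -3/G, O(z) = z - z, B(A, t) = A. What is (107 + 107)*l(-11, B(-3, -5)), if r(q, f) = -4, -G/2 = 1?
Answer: -3852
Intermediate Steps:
G = -2 (G = -2*1 = -2)
O(z) = 0
J(D, c) = 3/2 (J(D, c) = -3/(-2) = -3*(-½) = 3/2)
l(E, p) = -4 + E + p (l(E, p) = (E + p) - 4 = -4 + E + p)
(107 + 107)*l(-11, B(-3, -5)) = (107 + 107)*(-4 - 11 - 3) = 214*(-18) = -3852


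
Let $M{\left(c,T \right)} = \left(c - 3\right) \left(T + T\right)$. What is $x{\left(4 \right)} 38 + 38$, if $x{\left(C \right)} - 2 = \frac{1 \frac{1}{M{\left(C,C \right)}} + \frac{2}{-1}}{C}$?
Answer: $\frac{1539}{16} \approx 96.188$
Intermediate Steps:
$M{\left(c,T \right)} = 2 T \left(-3 + c\right)$ ($M{\left(c,T \right)} = \left(-3 + c\right) 2 T = 2 T \left(-3 + c\right)$)
$x{\left(C \right)} = 2 + \frac{-2 + \frac{1}{2 C \left(-3 + C\right)}}{C}$ ($x{\left(C \right)} = 2 + \frac{1 \frac{1}{2 C \left(-3 + C\right)} + \frac{2}{-1}}{C} = 2 + \frac{1 \frac{1}{2 C \left(-3 + C\right)} + 2 \left(-1\right)}{C} = 2 + \frac{\frac{1}{2 C \left(-3 + C\right)} - 2}{C} = 2 + \frac{-2 + \frac{1}{2 C \left(-3 + C\right)}}{C}$)
$x{\left(4 \right)} 38 + 38 = \frac{1 - 16 \cdot 4^{2} + 4 \cdot 4^{3} + 12 \cdot 4}{2 \cdot 16 \left(-3 + 4\right)} 38 + 38 = \frac{1}{2} \cdot \frac{1}{16} \cdot 1^{-1} \left(1 - 256 + 4 \cdot 64 + 48\right) 38 + 38 = \frac{1}{2} \cdot \frac{1}{16} \cdot 1 \left(1 - 256 + 256 + 48\right) 38 + 38 = \frac{1}{2} \cdot \frac{1}{16} \cdot 1 \cdot 49 \cdot 38 + 38 = \frac{49}{32} \cdot 38 + 38 = \frac{931}{16} + 38 = \frac{1539}{16}$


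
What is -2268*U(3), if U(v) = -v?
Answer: 6804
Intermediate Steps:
-2268*U(3) = -(-2268)*3 = -2268*(-3) = 6804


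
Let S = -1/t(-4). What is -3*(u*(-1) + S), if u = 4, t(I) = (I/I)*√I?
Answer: 12 - 3*I/2 ≈ 12.0 - 1.5*I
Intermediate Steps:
t(I) = √I (t(I) = 1*√I = √I)
S = I/2 (S = -1/(√(-4)) = -1/(2*I) = -(-1)*I/2 = I/2 ≈ 0.5*I)
-3*(u*(-1) + S) = -3*(4*(-1) + I/2) = -3*(-4 + I/2) = 12 - 3*I/2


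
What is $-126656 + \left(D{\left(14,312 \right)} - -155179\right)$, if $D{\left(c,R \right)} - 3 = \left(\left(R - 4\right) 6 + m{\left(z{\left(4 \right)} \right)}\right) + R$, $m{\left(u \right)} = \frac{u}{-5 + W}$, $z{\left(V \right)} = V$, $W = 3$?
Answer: $30684$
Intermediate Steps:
$m{\left(u \right)} = - \frac{u}{2}$ ($m{\left(u \right)} = \frac{u}{-5 + 3} = \frac{u}{-2} = - \frac{u}{2}$)
$D{\left(c,R \right)} = -23 + 7 R$ ($D{\left(c,R \right)} = 3 + \left(\left(\left(R - 4\right) 6 - 2\right) + R\right) = 3 + \left(\left(\left(-4 + R\right) 6 - 2\right) + R\right) = 3 + \left(\left(\left(-24 + 6 R\right) - 2\right) + R\right) = 3 + \left(\left(-26 + 6 R\right) + R\right) = 3 + \left(-26 + 7 R\right) = -23 + 7 R$)
$-126656 + \left(D{\left(14,312 \right)} - -155179\right) = -126656 + \left(\left(-23 + 7 \cdot 312\right) - -155179\right) = -126656 + \left(\left(-23 + 2184\right) + 155179\right) = -126656 + \left(2161 + 155179\right) = -126656 + 157340 = 30684$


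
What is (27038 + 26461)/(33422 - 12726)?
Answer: 53499/20696 ≈ 2.5850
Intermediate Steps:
(27038 + 26461)/(33422 - 12726) = 53499/20696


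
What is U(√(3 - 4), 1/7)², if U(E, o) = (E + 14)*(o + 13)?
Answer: 1650480/49 + 33856*I/7 ≈ 33683.0 + 4836.6*I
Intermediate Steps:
U(E, o) = (13 + o)*(14 + E) (U(E, o) = (14 + E)*(13 + o) = (13 + o)*(14 + E))
U(√(3 - 4), 1/7)² = (182 + 13*√(3 - 4) + 14/7 + √(3 - 4)/7)² = (182 + 13*√(-1) + 14*(⅐) + √(-1)*(⅐))² = (182 + 13*I + 2 + I*(⅐))² = (182 + 13*I + 2 + I/7)² = (184 + 92*I/7)²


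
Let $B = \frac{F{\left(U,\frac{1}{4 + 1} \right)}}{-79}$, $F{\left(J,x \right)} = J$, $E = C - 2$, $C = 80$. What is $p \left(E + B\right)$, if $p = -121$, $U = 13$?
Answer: $- \frac{744029}{79} \approx -9418.1$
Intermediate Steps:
$E = 78$ ($E = 80 - 2 = 78$)
$B = - \frac{13}{79}$ ($B = \frac{13}{-79} = 13 \left(- \frac{1}{79}\right) = - \frac{13}{79} \approx -0.16456$)
$p \left(E + B\right) = - 121 \left(78 - \frac{13}{79}\right) = \left(-121\right) \frac{6149}{79} = - \frac{744029}{79}$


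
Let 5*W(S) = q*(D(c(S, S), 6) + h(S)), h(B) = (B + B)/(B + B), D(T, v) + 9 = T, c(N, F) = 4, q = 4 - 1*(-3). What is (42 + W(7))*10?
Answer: 364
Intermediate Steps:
q = 7 (q = 4 + 3 = 7)
D(T, v) = -9 + T
h(B) = 1 (h(B) = (2*B)/((2*B)) = (2*B)*(1/(2*B)) = 1)
W(S) = -28/5 (W(S) = (7*((-9 + 4) + 1))/5 = (7*(-5 + 1))/5 = (7*(-4))/5 = (⅕)*(-28) = -28/5)
(42 + W(7))*10 = (42 - 28/5)*10 = (182/5)*10 = 364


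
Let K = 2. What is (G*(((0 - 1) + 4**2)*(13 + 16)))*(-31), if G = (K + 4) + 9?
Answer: -202275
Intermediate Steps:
G = 15 (G = (2 + 4) + 9 = 6 + 9 = 15)
(G*(((0 - 1) + 4**2)*(13 + 16)))*(-31) = (15*(((0 - 1) + 4**2)*(13 + 16)))*(-31) = (15*((-1 + 16)*29))*(-31) = (15*(15*29))*(-31) = (15*435)*(-31) = 6525*(-31) = -202275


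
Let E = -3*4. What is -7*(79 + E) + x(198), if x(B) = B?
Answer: -271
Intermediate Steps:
E = -12
-7*(79 + E) + x(198) = -7*(79 - 12) + 198 = -7*67 + 198 = -469 + 198 = -271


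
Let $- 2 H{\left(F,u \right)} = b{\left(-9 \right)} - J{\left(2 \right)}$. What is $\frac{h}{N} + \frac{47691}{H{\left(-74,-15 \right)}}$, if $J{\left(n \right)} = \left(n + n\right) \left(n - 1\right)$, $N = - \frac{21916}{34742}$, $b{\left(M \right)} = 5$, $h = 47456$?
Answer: $- \frac{934777066}{5479} \approx -1.7061 \cdot 10^{5}$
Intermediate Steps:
$N = - \frac{10958}{17371}$ ($N = \left(-21916\right) \frac{1}{34742} = - \frac{10958}{17371} \approx -0.63082$)
$J{\left(n \right)} = 2 n \left(-1 + n\right)$
$H{\left(F,u \right)} = - \frac{1}{2}$ ($H{\left(F,u \right)} = - \frac{5 - 2 \cdot 2 \left(-1 + 2\right)}{2} = - \frac{5 - 2 \cdot 2 \cdot 1}{2} = - \frac{5 - 4}{2} = \left(- \frac{1}{2}\right) 1 = - \frac{1}{2}$)
$\frac{h}{N} + \frac{47691}{H{\left(-74,-15 \right)}} = \frac{47456}{- \frac{10958}{17371}} + \frac{47691}{- \frac{1}{2}} = 47456 \left(- \frac{17371}{10958}\right) + 47691 \left(-2\right) = - \frac{412179088}{5479} - 95382 = - \frac{934777066}{5479}$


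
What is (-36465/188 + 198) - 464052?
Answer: -87241017/188 ≈ -4.6405e+5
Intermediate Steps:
(-36465/188 + 198) - 464052 = 759/188 - 464052 = -87241017/188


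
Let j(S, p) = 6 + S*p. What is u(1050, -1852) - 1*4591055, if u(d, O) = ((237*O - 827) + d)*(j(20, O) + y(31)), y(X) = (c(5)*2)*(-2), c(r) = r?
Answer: 16251035799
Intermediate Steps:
y(X) = -20 (y(X) = (5*2)*(-2) = 10*(-2) = -20)
u(d, O) = (-14 + 20*O)*(-827 + d + 237*O) (u(d, O) = ((237*O - 827) + d)*((6 + 20*O) - 20) = ((-827 + 237*O) + d)*(-14 + 20*O) = (-827 + d + 237*O)*(-14 + 20*O) = (-14 + 20*O)*(-827 + d + 237*O))
u(1050, -1852) - 1*4591055 = (11578 - 19858*(-1852) - 14*1050 + 4740*(-1852)**2 + 20*(-1852)*1050) - 1*4591055 = (11578 + 36777016 - 14700 + 4740*3429904 - 38892000) - 4591055 = (11578 + 36777016 - 14700 + 16257744960 - 38892000) - 4591055 = 16255626854 - 4591055 = 16251035799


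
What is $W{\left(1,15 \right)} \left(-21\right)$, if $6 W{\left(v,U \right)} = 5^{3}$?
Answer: $- \frac{875}{2} \approx -437.5$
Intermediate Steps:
$W{\left(v,U \right)} = \frac{125}{6}$ ($W{\left(v,U \right)} = \frac{5^{3}}{6} = \frac{1}{6} \cdot 125 = \frac{125}{6}$)
$W{\left(1,15 \right)} \left(-21\right) = \frac{125}{6} \left(-21\right) = - \frac{875}{2}$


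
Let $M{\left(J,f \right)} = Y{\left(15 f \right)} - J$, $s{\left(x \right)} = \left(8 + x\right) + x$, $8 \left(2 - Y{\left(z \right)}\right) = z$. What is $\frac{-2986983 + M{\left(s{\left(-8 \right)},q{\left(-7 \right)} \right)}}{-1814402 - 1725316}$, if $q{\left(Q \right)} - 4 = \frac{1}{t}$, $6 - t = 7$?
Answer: $\frac{23895829}{28317744} \approx 0.84385$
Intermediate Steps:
$t = -1$ ($t = 6 - 7 = -1$)
$Y{\left(z \right)} = 2 - \frac{z}{8}$
$s{\left(x \right)} = 8 + 2 x$
$q{\left(Q \right)} = 3$ ($q{\left(Q \right)} = 4 + \frac{1}{-1} = 4 - 1 = 3$)
$M{\left(J,f \right)} = 2 - J - \frac{15 f}{8}$ ($M{\left(J,f \right)} = \left(2 - \frac{15 f}{8}\right) - J = 2 - J - \frac{15 f}{8}$)
$\frac{-2986983 + M{\left(s{\left(-8 \right)},q{\left(-7 \right)} \right)}}{-1814402 - 1725316} = \frac{-2986983 - \left(\frac{93}{8} - 16\right)}{-1814402 - 1725316} = \frac{-2986983 - - \frac{35}{8}}{-3539718} = \left(-2986983 - - \frac{35}{8}\right) \left(- \frac{1}{3539718}\right) = \left(-2986983 + \left(2 + 8 - \frac{45}{8}\right)\right) \left(- \frac{1}{3539718}\right) = \left(-2986983 + \frac{35}{8}\right) \left(- \frac{1}{3539718}\right) = \left(- \frac{23895829}{8}\right) \left(- \frac{1}{3539718}\right) = \frac{23895829}{28317744}$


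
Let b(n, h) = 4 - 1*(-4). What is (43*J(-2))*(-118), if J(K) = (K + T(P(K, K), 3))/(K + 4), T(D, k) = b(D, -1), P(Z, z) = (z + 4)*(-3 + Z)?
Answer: -15222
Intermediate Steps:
P(Z, z) = (-3 + Z)*(4 + z) (P(Z, z) = (4 + z)*(-3 + Z) = (-3 + Z)*(4 + z))
b(n, h) = 8 (b(n, h) = 4 + 4 = 8)
T(D, k) = 8
J(K) = (8 + K)/(4 + K) (J(K) = (K + 8)/(K + 4) = (8 + K)/(4 + K))
(43*J(-2))*(-118) = (43*((8 - 2)/(4 - 2)))*(-118) = (43*(6/2))*(-118) = (43*((1/2)*6))*(-118) = (43*3)*(-118) = 129*(-118) = -15222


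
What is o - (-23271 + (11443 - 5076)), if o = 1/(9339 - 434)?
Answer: 150530121/8905 ≈ 16904.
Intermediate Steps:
o = 1/8905 ≈ 0.00011230
o - (-23271 + (11443 - 5076)) = 1/8905 - (-23271 + (11443 - 5076)) = 1/8905 - (-23271 + 6367) = 1/8905 - 1*(-16904) = 1/8905 + 16904 = 150530121/8905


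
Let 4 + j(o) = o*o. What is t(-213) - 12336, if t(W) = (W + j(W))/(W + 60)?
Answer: -113680/9 ≈ -12631.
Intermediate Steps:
j(o) = -4 + o² (j(o) = -4 + o*o = -4 + o²)
t(W) = (-4 + W + W²)/(60 + W) (t(W) = (W + (-4 + W²))/(W + 60) = (-4 + W + W²)/(60 + W))
t(-213) - 12336 = (-4 - 213 + (-213)²)/(60 - 213) - 12336 = (-4 - 213 + 45369)/(-153) - 12336 = -1/153*45152 - 12336 = -2656/9 - 12336 = -113680/9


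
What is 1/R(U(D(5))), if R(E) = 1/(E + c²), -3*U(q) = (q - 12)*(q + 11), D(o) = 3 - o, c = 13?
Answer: 211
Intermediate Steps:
U(q) = -(-12 + q)*(11 + q)/3 (U(q) = -(q - 12)*(q + 11)/3 = -(-12 + q)*(11 + q)/3)
R(E) = 1/(169 + E) (R(E) = 1/(E + 13²) = 1/(E + 169) = 1/(169 + E))
1/R(U(D(5))) = 1/(1/(169 + (44 - (3 - 1*5)²/3 + (3 - 1*5)/3))) = 1/(1/(169 + (44 - (3 - 5)²/3 + (3 - 5)/3))) = 1/(1/(169 + (44 - ⅓*(-2)² + (⅓)*(-2)))) = 1/(1/(169 + (44 - ⅓*4 - ⅔))) = 1/(1/(169 + (44 - 4/3 - ⅔))) = 1/(1/(169 + 42)) = 1/(1/211) = 211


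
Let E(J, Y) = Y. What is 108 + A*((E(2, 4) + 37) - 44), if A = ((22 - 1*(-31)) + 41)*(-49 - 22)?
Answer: 20130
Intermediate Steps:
A = -6674 (A = ((22 + 31) + 41)*(-71) = (53 + 41)*(-71) = 94*(-71) = -6674)
108 + A*((E(2, 4) + 37) - 44) = 108 - 6674*((4 + 37) - 44) = 108 - 6674*(41 - 44) = 108 - 6674*(-3) = 108 + 20022 = 20130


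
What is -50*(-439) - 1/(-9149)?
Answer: 200820551/9149 ≈ 21950.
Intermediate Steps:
-50*(-439) - 1/(-9149) = 21950 - 1*(-1/9149) = 21950 + 1/9149 = 200820551/9149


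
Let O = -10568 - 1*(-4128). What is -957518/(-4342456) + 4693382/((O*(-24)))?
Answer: 1283049925517/41948124960 ≈ 30.587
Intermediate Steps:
O = -6440 (O = -10568 + 4128 = -6440)
-957518/(-4342456) + 4693382/((O*(-24))) = -957518/(-4342456) + 4693382/((-6440*(-24))) = -957518*(-1/4342456) + 4693382/154560 = 478759/2171228 + 4693382*(1/154560) = 478759/2171228 + 2346691/77280 = 1283049925517/41948124960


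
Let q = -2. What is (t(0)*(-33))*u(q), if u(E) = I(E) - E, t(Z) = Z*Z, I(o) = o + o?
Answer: 0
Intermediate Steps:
I(o) = 2*o
t(Z) = Z²
u(E) = E (u(E) = 2*E - E = E)
(t(0)*(-33))*u(q) = (0²*(-33))*(-2) = (0*(-33))*(-2) = 0*(-2) = 0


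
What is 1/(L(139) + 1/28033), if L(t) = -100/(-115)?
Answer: 644759/560683 ≈ 1.1500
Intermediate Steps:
L(t) = 20/23 (L(t) = -100*(-1/115) = 20/23)
1/(L(139) + 1/28033) = 1/(20/23 + 1/28033) = 1/(560683/644759) = 644759/560683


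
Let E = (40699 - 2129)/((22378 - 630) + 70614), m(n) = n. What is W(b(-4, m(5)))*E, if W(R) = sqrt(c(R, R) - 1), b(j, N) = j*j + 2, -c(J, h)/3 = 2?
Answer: 19285*I*sqrt(7)/46181 ≈ 1.1049*I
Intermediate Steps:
c(J, h) = -6 (c(J, h) = -3*2 = -6)
b(j, N) = 2 + j**2 (b(j, N) = j**2 + 2 = 2 + j**2)
E = 19285/46181 (E = 38570/(21748 + 70614) = 38570/92362 = 38570*(1/92362) = 19285/46181 ≈ 0.41760)
W(R) = I*sqrt(7) (W(R) = sqrt(-6 - 1) = sqrt(-7) = I*sqrt(7))
W(b(-4, m(5)))*E = (I*sqrt(7))*(19285/46181) = 19285*I*sqrt(7)/46181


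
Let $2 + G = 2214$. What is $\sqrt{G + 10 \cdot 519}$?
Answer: $\sqrt{7402} \approx 86.035$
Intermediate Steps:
$G = 2212$ ($G = -2 + 2214 = 2212$)
$\sqrt{G + 10 \cdot 519} = \sqrt{2212 + 10 \cdot 519} = \sqrt{2212 + 5190} = \sqrt{7402}$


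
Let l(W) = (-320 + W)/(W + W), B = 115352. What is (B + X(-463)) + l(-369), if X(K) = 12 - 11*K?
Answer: 88897955/738 ≈ 1.2046e+5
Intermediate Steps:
l(W) = (-320 + W)/(2*W) (l(W) = (-320 + W)/((2*W)) = (-320 + W)*(1/(2*W)) = (-320 + W)/(2*W))
(B + X(-463)) + l(-369) = (115352 + (12 - 11*(-463))) + (½)*(-320 - 369)/(-369) = (115352 + (12 + 5093)) + (½)*(-1/369)*(-689) = (115352 + 5105) + 689/738 = 120457 + 689/738 = 88897955/738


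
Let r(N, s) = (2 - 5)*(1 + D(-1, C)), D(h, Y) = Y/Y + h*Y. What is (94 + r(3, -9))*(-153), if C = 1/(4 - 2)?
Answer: -27387/2 ≈ -13694.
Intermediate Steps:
C = ½ (C = 1/2 = ½ ≈ 0.50000)
D(h, Y) = 1 + Y*h
r(N, s) = -9/2 (r(N, s) = (2 - 5)*(1 + (1 + (½)*(-1))) = -3*(1 + (1 - ½)) = -3*(1 + ½) = -3*3/2 = -9/2)
(94 + r(3, -9))*(-153) = (94 - 9/2)*(-153) = (179/2)*(-153) = -27387/2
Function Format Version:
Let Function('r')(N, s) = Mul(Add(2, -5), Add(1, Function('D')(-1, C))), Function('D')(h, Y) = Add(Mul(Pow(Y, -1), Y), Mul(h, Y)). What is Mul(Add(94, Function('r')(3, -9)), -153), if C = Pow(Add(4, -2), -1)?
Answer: Rational(-27387, 2) ≈ -13694.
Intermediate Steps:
C = Rational(1, 2) (C = Pow(2, -1) = Rational(1, 2) ≈ 0.50000)
Function('D')(h, Y) = Add(1, Mul(Y, h))
Function('r')(N, s) = Rational(-9, 2) (Function('r')(N, s) = Mul(Add(2, -5), Add(1, Add(1, Mul(Rational(1, 2), -1)))) = Mul(-3, Add(1, Add(1, Rational(-1, 2)))) = Mul(-3, Add(1, Rational(1, 2))) = Mul(-3, Rational(3, 2)) = Rational(-9, 2))
Mul(Add(94, Function('r')(3, -9)), -153) = Mul(Add(94, Rational(-9, 2)), -153) = Mul(Rational(179, 2), -153) = Rational(-27387, 2)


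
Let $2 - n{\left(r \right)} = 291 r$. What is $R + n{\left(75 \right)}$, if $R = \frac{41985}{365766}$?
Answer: $- \frac{2660689811}{121922} \approx -21823.0$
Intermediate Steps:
$R = \frac{13995}{121922}$ ($R = 41985 \cdot \frac{1}{365766} = \frac{13995}{121922} \approx 0.11479$)
$n{\left(r \right)} = 2 - 291 r$
$R + n{\left(75 \right)} = \frac{13995}{121922} + \left(2 - 21825\right) = \frac{13995}{121922} - 21823 = - \frac{2660689811}{121922}$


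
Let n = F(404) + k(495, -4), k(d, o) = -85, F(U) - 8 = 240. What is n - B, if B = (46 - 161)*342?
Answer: 39493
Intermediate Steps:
F(U) = 248 (F(U) = 8 + 240 = 248)
B = -39330 (B = -115*342 = -39330)
n = 163 (n = 248 - 85 = 163)
n - B = 163 - 1*(-39330) = 163 + 39330 = 39493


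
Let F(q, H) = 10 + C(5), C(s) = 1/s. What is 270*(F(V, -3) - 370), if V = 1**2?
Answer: -97146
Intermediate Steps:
V = 1
F(q, H) = 51/5 (F(q, H) = 10 + 1/5 = 51/5)
270*(F(V, -3) - 370) = 270*(51/5 - 370) = 270*(-1799/5) = -97146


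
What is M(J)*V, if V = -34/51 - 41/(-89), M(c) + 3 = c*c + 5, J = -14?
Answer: -3630/89 ≈ -40.786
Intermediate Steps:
M(c) = 2 + c² (M(c) = -3 + (c*c + 5) = -3 + (c² + 5) = -3 + (5 + c²) = 2 + c²)
V = -55/267 (V = -34*1/51 - 41*(-1/89) = -⅔ + 41/89 = -55/267 ≈ -0.20599)
M(J)*V = (2 + (-14)²)*(-55/267) = (2 + 196)*(-55/267) = 198*(-55/267) = -3630/89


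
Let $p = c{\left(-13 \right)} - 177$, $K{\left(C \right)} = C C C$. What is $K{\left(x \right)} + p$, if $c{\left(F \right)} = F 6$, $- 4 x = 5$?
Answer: $- \frac{16445}{64} \approx -256.95$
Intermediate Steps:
$x = - \frac{5}{4}$ ($x = \left(- \frac{1}{4}\right) 5 = - \frac{5}{4} \approx -1.25$)
$c{\left(F \right)} = 6 F$
$K{\left(C \right)} = C^{3}$ ($K{\left(C \right)} = C^{2} C = C^{3}$)
$p = -255$ ($p = 6 \left(-13\right) - 177 = -78 - 177 = -255$)
$K{\left(x \right)} + p = \left(- \frac{5}{4}\right)^{3} - 255 = - \frac{125}{64} - 255 = - \frac{16445}{64}$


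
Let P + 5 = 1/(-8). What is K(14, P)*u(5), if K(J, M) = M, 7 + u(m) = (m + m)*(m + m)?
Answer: -3813/8 ≈ -476.63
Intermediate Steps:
u(m) = -7 + 4*m² (u(m) = -7 + (m + m)*(m + m) = -7 + (2*m)*(2*m) = -7 + 4*m²)
P = -41/8 (P = -5 + 1/(-8) = -5 - ⅛ = -41/8 ≈ -5.1250)
K(14, P)*u(5) = -41*(-7 + 4*5²)/8 = -41*(-7 + 4*25)/8 = -41*(-7 + 100)/8 = -41/8*93 = -3813/8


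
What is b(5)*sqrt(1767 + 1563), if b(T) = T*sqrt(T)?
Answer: 75*sqrt(74) ≈ 645.17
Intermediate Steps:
b(T) = T**(3/2)
b(5)*sqrt(1767 + 1563) = 5**(3/2)*sqrt(1767 + 1563) = (5*sqrt(5))*sqrt(3330) = (5*sqrt(5))*(3*sqrt(370)) = 75*sqrt(74)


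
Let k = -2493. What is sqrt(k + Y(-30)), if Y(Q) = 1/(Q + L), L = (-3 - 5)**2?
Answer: I*sqrt(2881874)/34 ≈ 49.93*I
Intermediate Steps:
L = 64 (L = (-8)**2 = 64)
Y(Q) = 1/(64 + Q) (Y(Q) = 1/(Q + 64) = 1/(64 + Q))
sqrt(k + Y(-30)) = sqrt(-2493 + 1/(64 - 30)) = sqrt(-2493 + 1/34) = sqrt(-84761/34) = I*sqrt(2881874)/34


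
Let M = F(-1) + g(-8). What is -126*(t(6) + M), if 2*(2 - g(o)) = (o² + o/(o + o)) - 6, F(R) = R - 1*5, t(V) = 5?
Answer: 7119/2 ≈ 3559.5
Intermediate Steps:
F(R) = -5 + R (F(R) = R - 5 = -5 + R)
g(o) = 19/4 - o²/2 (g(o) = 2 - ((o² + o/(o + o)) - 6)/2 = 2 - ((o² + o/((2*o))) - 6)/2 = 2 - ((o² + (1/(2*o))*o) - 6)/2 = 2 - ((o² + ½) - 6)/2 = 2 - ((½ + o²) - 6)/2 = 2 - (-11/2 + o²)/2 = 2 + (11/4 - o²/2) = 19/4 - o²/2)
M = -133/4 (M = (-5 - 1) + (19/4 - ½*(-8)²) = -6 + (19/4 - ½*64) = -6 + (19/4 - 32) = -6 - 109/4 = -133/4 ≈ -33.250)
-126*(t(6) + M) = -126*(5 - 133/4) = -126*(-113/4) = 7119/2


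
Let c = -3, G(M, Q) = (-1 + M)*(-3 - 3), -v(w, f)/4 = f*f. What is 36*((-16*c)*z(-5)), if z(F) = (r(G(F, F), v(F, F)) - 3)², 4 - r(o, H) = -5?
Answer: 62208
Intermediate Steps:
v(w, f) = -4*f² (v(w, f) = -4*f*f = -4*f²)
G(M, Q) = 6 - 6*M (G(M, Q) = (-1 + M)*(-6) = 6 - 6*M)
r(o, H) = 9 (r(o, H) = 4 - 1*(-5) = 4 + 5 = 9)
z(F) = 36 (z(F) = (9 - 3)² = 6² = 36)
36*((-16*c)*z(-5)) = 36*(-16*(-3)*36) = 36*(48*36) = 36*1728 = 62208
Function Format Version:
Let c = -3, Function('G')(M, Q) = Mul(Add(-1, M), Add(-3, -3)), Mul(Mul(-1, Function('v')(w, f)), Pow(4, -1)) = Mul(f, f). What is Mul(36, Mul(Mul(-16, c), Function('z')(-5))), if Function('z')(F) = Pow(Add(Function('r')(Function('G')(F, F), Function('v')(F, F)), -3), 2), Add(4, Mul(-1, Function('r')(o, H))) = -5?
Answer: 62208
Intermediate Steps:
Function('v')(w, f) = Mul(-4, Pow(f, 2)) (Function('v')(w, f) = Mul(-4, Mul(f, f)) = Mul(-4, Pow(f, 2)))
Function('G')(M, Q) = Add(6, Mul(-6, M)) (Function('G')(M, Q) = Mul(Add(-1, M), -6) = Add(6, Mul(-6, M)))
Function('r')(o, H) = 9 (Function('r')(o, H) = Add(4, Mul(-1, -5)) = Add(4, 5) = 9)
Function('z')(F) = 36 (Function('z')(F) = Pow(Add(9, -3), 2) = Pow(6, 2) = 36)
Mul(36, Mul(Mul(-16, c), Function('z')(-5))) = Mul(36, Mul(Mul(-16, -3), 36)) = Mul(36, Mul(48, 36)) = Mul(36, 1728) = 62208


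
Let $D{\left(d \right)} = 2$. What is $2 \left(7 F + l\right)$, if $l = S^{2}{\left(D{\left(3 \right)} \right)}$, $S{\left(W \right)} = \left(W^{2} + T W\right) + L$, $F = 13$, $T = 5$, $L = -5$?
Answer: $344$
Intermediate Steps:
$S{\left(W \right)} = -5 + W^{2} + 5 W$ ($S{\left(W \right)} = \left(W^{2} + 5 W\right) - 5 = -5 + W^{2} + 5 W$)
$l = 81$ ($l = \left(-5 + 2^{2} + 5 \cdot 2\right)^{2} = \left(-5 + 4 + 10\right)^{2} = 9^{2} = 81$)
$2 \left(7 F + l\right) = 2 \left(7 \cdot 13 + 81\right) = 2 \left(91 + 81\right) = 2 \cdot 172 = 344$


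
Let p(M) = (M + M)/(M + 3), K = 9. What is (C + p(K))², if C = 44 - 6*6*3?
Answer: 15625/4 ≈ 3906.3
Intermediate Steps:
C = -64 (C = 44 - 36*3 = 44 - 1*108 = 44 - 108 = -64)
p(M) = 2*M/(3 + M) (p(M) = (2*M)/(3 + M) = 2*M/(3 + M))
(C + p(K))² = (-64 + 2*9/(3 + 9))² = (-64 + 2*9/12)² = (-64 + 2*9*(1/12))² = (-64 + 3/2)² = (-125/2)² = 15625/4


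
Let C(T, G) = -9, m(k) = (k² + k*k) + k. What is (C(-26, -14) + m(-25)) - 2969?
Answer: -1753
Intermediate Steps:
m(k) = k + 2*k² (m(k) = (k² + k²) + k = 2*k² + k = k + 2*k²)
(C(-26, -14) + m(-25)) - 2969 = (-9 - 25*(1 + 2*(-25))) - 2969 = (-9 - 25*(1 - 50)) - 2969 = (-9 - 25*(-49)) - 2969 = (-9 + 1225) - 2969 = 1216 - 2969 = -1753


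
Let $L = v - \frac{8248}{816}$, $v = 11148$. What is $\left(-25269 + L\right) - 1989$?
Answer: $- \frac{1644251}{102} \approx -16120.0$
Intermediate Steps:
$L = \frac{1136065}{102}$ ($L = 11148 - \frac{8248}{816} = 11148 - \frac{1031}{102} = \frac{1136065}{102} \approx 11138.0$)
$\left(-25269 + L\right) - 1989 = \left(-25269 + \frac{1136065}{102}\right) - 1989 = - \frac{1441373}{102} - 1989 = - \frac{1644251}{102}$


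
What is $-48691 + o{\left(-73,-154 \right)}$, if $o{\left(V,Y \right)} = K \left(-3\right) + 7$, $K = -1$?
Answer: $-48681$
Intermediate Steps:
$o{\left(V,Y \right)} = 10$ ($o{\left(V,Y \right)} = \left(-1\right) \left(-3\right) + 7 = 3 + 7 = 10$)
$-48691 + o{\left(-73,-154 \right)} = -48691 + 10 = -48681$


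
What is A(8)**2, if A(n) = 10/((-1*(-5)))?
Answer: 4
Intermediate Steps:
A(n) = 2 (A(n) = 10/5 = 10*(1/5) = 2)
A(8)**2 = 2**2 = 4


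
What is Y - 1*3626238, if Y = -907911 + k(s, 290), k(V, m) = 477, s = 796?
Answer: -4533672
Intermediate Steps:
Y = -907434 (Y = -907911 + 477 = -907434)
Y - 1*3626238 = -907434 - 1*3626238 = -907434 - 3626238 = -4533672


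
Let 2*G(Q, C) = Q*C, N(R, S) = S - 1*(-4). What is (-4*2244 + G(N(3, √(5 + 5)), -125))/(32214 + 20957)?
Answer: -9226/53171 - 125*√10/106342 ≈ -0.17723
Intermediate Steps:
N(R, S) = 4 + S (N(R, S) = S + 4 = 4 + S)
G(Q, C) = C*Q/2 (G(Q, C) = (Q*C)/2 = (C*Q)/2 = C*Q/2)
(-4*2244 + G(N(3, √(5 + 5)), -125))/(32214 + 20957) = (-4*2244 + (½)*(-125)*(4 + √(5 + 5)))/(32214 + 20957) = (-8976 + (½)*(-125)*(4 + √10))/53171 = (-8976 + (-250 - 125*√10/2))*(1/53171) = (-9226 - 125*√10/2)*(1/53171) = -9226/53171 - 125*√10/106342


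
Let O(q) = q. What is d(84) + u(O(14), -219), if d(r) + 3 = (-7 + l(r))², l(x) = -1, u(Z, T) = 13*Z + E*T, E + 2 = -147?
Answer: 32874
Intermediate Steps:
E = -149 (E = -2 - 147 = -149)
u(Z, T) = -149*T + 13*Z (u(Z, T) = 13*Z - 149*T = -149*T + 13*Z)
d(r) = 61 (d(r) = -3 + (-7 - 1)² = -3 + (-8)² = -3 + 64 = 61)
d(84) + u(O(14), -219) = 61 + (-149*(-219) + 13*14) = 61 + (32631 + 182) = 61 + 32813 = 32874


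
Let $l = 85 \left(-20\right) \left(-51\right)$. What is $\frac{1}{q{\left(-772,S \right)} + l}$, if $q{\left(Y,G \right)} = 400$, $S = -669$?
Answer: $\frac{1}{87100} \approx 1.1481 \cdot 10^{-5}$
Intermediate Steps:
$l = 86700$ ($l = \left(-1700\right) \left(-51\right) = 86700$)
$\frac{1}{q{\left(-772,S \right)} + l} = \frac{1}{400 + 86700} = \frac{1}{87100}$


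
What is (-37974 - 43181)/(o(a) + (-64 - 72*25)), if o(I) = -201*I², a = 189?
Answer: 16231/1436357 ≈ 0.011300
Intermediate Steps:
(-37974 - 43181)/(o(a) + (-64 - 72*25)) = (-37974 - 43181)/(-201*189² + (-64 - 72*25)) = -81155/(-201*35721 + (-64 - 1800)) = -81155/(-7179921 - 1864) = -81155/(-7181785) = -81155*(-1/7181785) = 16231/1436357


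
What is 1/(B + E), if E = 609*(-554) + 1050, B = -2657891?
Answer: -1/2994227 ≈ -3.3398e-7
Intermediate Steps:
E = -336336 (E = -337386 + 1050 = -336336)
1/(B + E) = 1/(-2657891 - 336336) = 1/(-2994227) = -1/2994227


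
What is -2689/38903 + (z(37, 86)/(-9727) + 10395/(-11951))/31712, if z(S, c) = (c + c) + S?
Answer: -2479214836076127/35853362896512968 ≈ -0.069149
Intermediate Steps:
z(S, c) = S + 2*c (z(S, c) = 2*c + S = S + 2*c)
-2689/38903 + (z(37, 86)/(-9727) + 10395/(-11951))/31712 = -2689/38903 + ((37 + 2*86)/(-9727) + 10395/(-11951))/31712 = -2689*1/38903 + ((37 + 172)*(-1/9727) + 10395*(-1/11951))*(1/31712) = -2689/38903 + (209*(-1/9727) - 10395/11951)*(1/31712) = -2689/38903 + (-209/9727 - 10395/11951)*(1/31712) = -2689/38903 - 103609924/116247377*1/31712 = -2689/38903 - 25902481/921609204856 = -2479214836076127/35853362896512968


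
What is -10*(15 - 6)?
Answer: -90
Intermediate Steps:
-10*(15 - 6) = -10*9 = -90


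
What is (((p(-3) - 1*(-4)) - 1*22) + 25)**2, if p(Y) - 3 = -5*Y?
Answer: 625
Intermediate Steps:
p(Y) = 3 - 5*Y
(((p(-3) - 1*(-4)) - 1*22) + 25)**2 = ((((3 - 5*(-3)) - 1*(-4)) - 1*22) + 25)**2 = ((((3 + 15) + 4) - 22) + 25)**2 = (((18 + 4) - 22) + 25)**2 = ((22 - 22) + 25)**2 = (0 + 25)**2 = 25**2 = 625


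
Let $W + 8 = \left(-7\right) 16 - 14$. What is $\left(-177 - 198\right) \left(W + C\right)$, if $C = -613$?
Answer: $280125$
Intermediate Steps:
$W = -134$ ($W = -8 - 126 = -134$)
$\left(-177 - 198\right) \left(W + C\right) = \left(-177 - 198\right) \left(-134 - 613\right) = \left(-177 - 198\right) \left(-747\right) = \left(-375\right) \left(-747\right) = 280125$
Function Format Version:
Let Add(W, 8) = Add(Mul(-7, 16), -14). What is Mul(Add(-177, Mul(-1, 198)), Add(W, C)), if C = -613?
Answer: 280125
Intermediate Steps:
W = -134 (W = Add(-8, Add(Mul(-7, 16), -14)) = Add(-8, Add(-112, -14)) = Add(-8, -126) = -134)
Mul(Add(-177, Mul(-1, 198)), Add(W, C)) = Mul(Add(-177, Mul(-1, 198)), Add(-134, -613)) = Mul(Add(-177, -198), -747) = Mul(-375, -747) = 280125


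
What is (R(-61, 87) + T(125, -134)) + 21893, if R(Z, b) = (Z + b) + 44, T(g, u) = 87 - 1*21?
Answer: 22029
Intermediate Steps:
T(g, u) = 66 (T(g, u) = 87 - 21 = 66)
R(Z, b) = 44 + Z + b
(R(-61, 87) + T(125, -134)) + 21893 = ((44 - 61 + 87) + 66) + 21893 = (70 + 66) + 21893 = 136 + 21893 = 22029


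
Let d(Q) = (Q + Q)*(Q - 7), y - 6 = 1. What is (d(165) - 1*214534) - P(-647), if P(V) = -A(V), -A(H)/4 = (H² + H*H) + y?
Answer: -3511294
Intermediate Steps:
y = 7 (y = 6 + 1 = 7)
d(Q) = 2*Q*(-7 + Q) (d(Q) = (2*Q)*(-7 + Q) = 2*Q*(-7 + Q))
A(H) = -28 - 8*H² (A(H) = -4*((H² + H*H) + 7) = -4*((H² + H²) + 7) = -4*(2*H² + 7) = -4*(7 + 2*H²) = -28 - 8*H²)
P(V) = 28 + 8*V² (P(V) = -(-28 - 8*V²) = 28 + 8*V²)
(d(165) - 1*214534) - P(-647) = (2*165*(-7 + 165) - 1*214534) - (28 + 8*(-647)²) = (2*165*158 - 214534) - (28 + 8*418609) = (52140 - 214534) - (28 + 3348872) = -162394 - 1*3348900 = -162394 - 3348900 = -3511294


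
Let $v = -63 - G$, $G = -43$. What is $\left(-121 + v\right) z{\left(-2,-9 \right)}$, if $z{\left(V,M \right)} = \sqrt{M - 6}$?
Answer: $- 141 i \sqrt{15} \approx - 546.09 i$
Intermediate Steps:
$z{\left(V,M \right)} = \sqrt{-6 + M}$
$v = -20$ ($v = -63 - -43 = -63 + 43 = -20$)
$\left(-121 + v\right) z{\left(-2,-9 \right)} = \left(-121 - 20\right) \sqrt{-6 - 9} = - 141 \sqrt{-15} = - 141 i \sqrt{15}$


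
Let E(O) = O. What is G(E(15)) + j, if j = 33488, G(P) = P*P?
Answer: 33713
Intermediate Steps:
G(P) = P²
G(E(15)) + j = 15² + 33488 = 225 + 33488 = 33713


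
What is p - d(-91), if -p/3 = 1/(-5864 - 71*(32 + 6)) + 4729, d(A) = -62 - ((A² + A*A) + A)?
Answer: 6695485/2854 ≈ 2346.0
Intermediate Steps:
d(A) = -62 - A - 2*A² (d(A) = -62 - ((A² + A²) + A) = -62 - (2*A² + A) = -62 - (A + 2*A²) = -62 + (-A - 2*A²) = -62 - A - 2*A²)
p = -40489697/2854 (p = -3*(1/(-5864 - 71*(32 + 6)) + 4729) = -3*(1/(-5864 - 71*38) + 4729) = -3*(1/(-5864 - 2698) + 4729) = -3*(1/(-8562) + 4729) = -3*(-1/8562 + 4729) = -3*40489697/8562 = -40489697/2854 ≈ -14187.)
p - d(-91) = -40489697/2854 - (-62 - 1*(-91) - 2*(-91)²) = -40489697/2854 - (-62 + 91 - 2*8281) = -40489697/2854 - (-62 + 91 - 16562) = -40489697/2854 - 1*(-16533) = -40489697/2854 + 16533 = 6695485/2854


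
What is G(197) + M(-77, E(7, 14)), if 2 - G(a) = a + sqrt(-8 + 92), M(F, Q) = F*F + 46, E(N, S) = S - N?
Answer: 5780 - 2*sqrt(21) ≈ 5770.8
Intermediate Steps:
M(F, Q) = 46 + F**2 (M(F, Q) = F**2 + 46 = 46 + F**2)
G(a) = 2 - a - 2*sqrt(21) (G(a) = 2 - (a + sqrt(-8 + 92)) = 2 - (a + sqrt(84)) = 2 - (a + 2*sqrt(21)) = 2 + (-a - 2*sqrt(21)) = 2 - a - 2*sqrt(21))
G(197) + M(-77, E(7, 14)) = (2 - 1*197 - 2*sqrt(21)) + (46 + (-77)**2) = (2 - 197 - 2*sqrt(21)) + (46 + 5929) = (-195 - 2*sqrt(21)) + 5975 = 5780 - 2*sqrt(21)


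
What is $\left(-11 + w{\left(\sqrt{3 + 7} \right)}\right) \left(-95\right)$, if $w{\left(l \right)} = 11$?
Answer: $0$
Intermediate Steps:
$\left(-11 + w{\left(\sqrt{3 + 7} \right)}\right) \left(-95\right) = \left(-11 + 11\right) \left(-95\right) = 0 \left(-95\right) = 0$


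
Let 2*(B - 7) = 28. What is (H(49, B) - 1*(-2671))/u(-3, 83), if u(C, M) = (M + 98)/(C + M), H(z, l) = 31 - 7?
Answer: 215600/181 ≈ 1191.2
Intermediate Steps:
B = 21 (B = 7 + (½)*28 = 7 + 14 = 21)
H(z, l) = 24
u(C, M) = (98 + M)/(C + M)
(H(49, B) - 1*(-2671))/u(-3, 83) = (24 - 1*(-2671))/(((98 + 83)/(-3 + 83))) = (24 + 2671)/((181/80)) = 2695/(((1/80)*181)) = 2695/(181/80) = 2695*(80/181) = 215600/181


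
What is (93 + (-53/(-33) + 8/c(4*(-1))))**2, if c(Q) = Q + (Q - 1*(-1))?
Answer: 466128100/53361 ≈ 8735.4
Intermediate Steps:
c(Q) = 1 + 2*Q (c(Q) = Q + (Q + 1) = Q + (1 + Q) = 1 + 2*Q)
(93 + (-53/(-33) + 8/c(4*(-1))))**2 = (93 + (-53/(-33) + 8/(1 + 2*(4*(-1)))))**2 = (93 + (-53*(-1/33) + 8/(1 + 2*(-4))))**2 = (93 + (53/33 + 8/(1 - 8)))**2 = (93 + (53/33 + 8/(-7)))**2 = (93 + (53/33 + 8*(-1/7)))**2 = (93 + (53/33 - 8/7))**2 = (93 + 107/231)**2 = (21590/231)**2 = 466128100/53361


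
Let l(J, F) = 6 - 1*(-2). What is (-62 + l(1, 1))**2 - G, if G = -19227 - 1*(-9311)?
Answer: 12832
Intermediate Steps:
l(J, F) = 8 (l(J, F) = 6 + 2 = 8)
G = -9916 (G = -19227 + 9311 = -9916)
(-62 + l(1, 1))**2 - G = (-62 + 8)**2 - 1*(-9916) = (-54)**2 + 9916 = 2916 + 9916 = 12832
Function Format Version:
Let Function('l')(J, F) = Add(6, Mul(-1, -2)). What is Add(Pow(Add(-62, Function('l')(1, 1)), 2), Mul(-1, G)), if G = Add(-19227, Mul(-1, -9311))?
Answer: 12832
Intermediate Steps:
Function('l')(J, F) = 8 (Function('l')(J, F) = Add(6, 2) = 8)
G = -9916 (G = Add(-19227, 9311) = -9916)
Add(Pow(Add(-62, Function('l')(1, 1)), 2), Mul(-1, G)) = Add(Pow(Add(-62, 8), 2), Mul(-1, -9916)) = Add(Pow(-54, 2), 9916) = Add(2916, 9916) = 12832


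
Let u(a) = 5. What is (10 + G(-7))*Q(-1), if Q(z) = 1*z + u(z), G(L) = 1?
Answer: 44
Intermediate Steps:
Q(z) = 5 + z (Q(z) = 1*z + 5 = z + 5 = 5 + z)
(10 + G(-7))*Q(-1) = (10 + 1)*(5 - 1) = 11*4 = 44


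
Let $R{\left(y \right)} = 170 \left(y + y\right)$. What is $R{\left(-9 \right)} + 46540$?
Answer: $43480$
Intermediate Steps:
$R{\left(y \right)} = 340 y$ ($R{\left(y \right)} = 170 \cdot 2 y = 340 y$)
$R{\left(-9 \right)} + 46540 = 340 \left(-9\right) + 46540 = -3060 + 46540 = 43480$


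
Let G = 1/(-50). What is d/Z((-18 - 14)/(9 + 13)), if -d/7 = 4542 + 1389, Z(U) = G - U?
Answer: -7611450/263 ≈ -28941.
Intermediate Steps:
G = -1/50 ≈ -0.020000
Z(U) = -1/50 - U
d = -41517 (d = -7*(4542 + 1389) = -7*5931 = -41517)
d/Z((-18 - 14)/(9 + 13)) = -41517/(-1/50 - (-18 - 14)/(9 + 13)) = -41517/(-1/50 - (-32)/22) = -41517/(-1/50 - 1*(-16/11)) = -41517/(-1/50 + 16/11) = -41517/789/550 = -41517*550/789 = -7611450/263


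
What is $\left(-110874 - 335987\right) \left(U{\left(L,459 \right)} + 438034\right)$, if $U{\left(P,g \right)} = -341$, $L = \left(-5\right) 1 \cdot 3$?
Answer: $-195587931673$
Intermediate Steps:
$L = -15$ ($L = \left(-5\right) 3 = -15$)
$\left(-110874 - 335987\right) \left(U{\left(L,459 \right)} + 438034\right) = \left(-110874 - 335987\right) \left(-341 + 438034\right) = \left(-446861\right) 437693 = -195587931673$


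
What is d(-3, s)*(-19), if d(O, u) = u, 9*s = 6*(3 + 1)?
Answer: -152/3 ≈ -50.667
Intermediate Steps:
s = 8/3 (s = (6*(3 + 1))/9 = (6*4)/9 = (⅑)*24 = 8/3 ≈ 2.6667)
d(-3, s)*(-19) = (8/3)*(-19) = -152/3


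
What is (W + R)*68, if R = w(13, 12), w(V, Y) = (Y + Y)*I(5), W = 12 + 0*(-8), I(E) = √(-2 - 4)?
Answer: 816 + 1632*I*√6 ≈ 816.0 + 3997.6*I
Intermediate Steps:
I(E) = I*√6 (I(E) = √(-6) = I*√6)
W = 12 (W = 12 + 0 = 12)
w(V, Y) = 2*I*Y*√6 (w(V, Y) = (Y + Y)*(I*√6) = (2*Y)*(I*√6) = 2*I*Y*√6)
R = 24*I*√6 (R = 2*I*12*√6 = 24*I*√6 ≈ 58.788*I)
(W + R)*68 = (12 + 24*I*√6)*68 = 816 + 1632*I*√6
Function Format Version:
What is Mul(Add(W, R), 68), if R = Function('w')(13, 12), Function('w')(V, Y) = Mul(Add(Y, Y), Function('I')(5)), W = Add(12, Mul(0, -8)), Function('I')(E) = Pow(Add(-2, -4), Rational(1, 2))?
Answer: Add(816, Mul(1632, I, Pow(6, Rational(1, 2)))) ≈ Add(816.00, Mul(3997.6, I))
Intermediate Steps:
Function('I')(E) = Mul(I, Pow(6, Rational(1, 2))) (Function('I')(E) = Pow(-6, Rational(1, 2)) = Mul(I, Pow(6, Rational(1, 2))))
W = 12 (W = Add(12, 0) = 12)
Function('w')(V, Y) = Mul(2, I, Y, Pow(6, Rational(1, 2))) (Function('w')(V, Y) = Mul(Add(Y, Y), Mul(I, Pow(6, Rational(1, 2)))) = Mul(Mul(2, Y), Mul(I, Pow(6, Rational(1, 2)))) = Mul(2, I, Y, Pow(6, Rational(1, 2))))
R = Mul(24, I, Pow(6, Rational(1, 2))) (R = Mul(2, I, 12, Pow(6, Rational(1, 2))) = Mul(24, I, Pow(6, Rational(1, 2))) ≈ Mul(58.788, I))
Mul(Add(W, R), 68) = Mul(Add(12, Mul(24, I, Pow(6, Rational(1, 2)))), 68) = Add(816, Mul(1632, I, Pow(6, Rational(1, 2))))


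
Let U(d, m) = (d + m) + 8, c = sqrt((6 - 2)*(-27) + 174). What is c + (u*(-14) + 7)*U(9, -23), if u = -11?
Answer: -966 + sqrt(66) ≈ -957.88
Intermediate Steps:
c = sqrt(66) (c = sqrt(4*(-27) + 174) = sqrt(-108 + 174) = sqrt(66) ≈ 8.1240)
U(d, m) = 8 + d + m
c + (u*(-14) + 7)*U(9, -23) = sqrt(66) + (-11*(-14) + 7)*(8 + 9 - 23) = sqrt(66) + (154 + 7)*(-6) = sqrt(66) + 161*(-6) = sqrt(66) - 966 = -966 + sqrt(66)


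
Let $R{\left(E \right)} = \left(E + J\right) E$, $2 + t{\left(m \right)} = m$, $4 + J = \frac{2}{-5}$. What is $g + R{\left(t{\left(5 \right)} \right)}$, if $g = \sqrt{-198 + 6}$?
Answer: $- \frac{21}{5} + 8 i \sqrt{3} \approx -4.2 + 13.856 i$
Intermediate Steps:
$J = - \frac{22}{5}$ ($J = -4 + \frac{2}{-5} = -4 + 2 \left(- \frac{1}{5}\right) = -4 - \frac{2}{5} = - \frac{22}{5} \approx -4.4$)
$t{\left(m \right)} = -2 + m$
$R{\left(E \right)} = E \left(- \frac{22}{5} + E\right)$ ($R{\left(E \right)} = \left(E - \frac{22}{5}\right) E = \left(- \frac{22}{5} + E\right) E = E \left(- \frac{22}{5} + E\right)$)
$g = 8 i \sqrt{3}$ ($g = \sqrt{-192} = 8 i \sqrt{3} \approx 13.856 i$)
$g + R{\left(t{\left(5 \right)} \right)} = 8 i \sqrt{3} + \frac{\left(-2 + 5\right) \left(-22 + 5 \left(-2 + 5\right)\right)}{5} = 8 i \sqrt{3} + \frac{1}{5} \cdot 3 \left(-22 + 5 \cdot 3\right) = 8 i \sqrt{3} + \frac{1}{5} \cdot 3 \left(-22 + 15\right) = 8 i \sqrt{3} + \frac{1}{5} \cdot 3 \left(-7\right) = 8 i \sqrt{3} - \frac{21}{5} = - \frac{21}{5} + 8 i \sqrt{3}$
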